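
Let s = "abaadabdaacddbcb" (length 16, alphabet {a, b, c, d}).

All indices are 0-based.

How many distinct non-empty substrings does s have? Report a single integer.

rank | idx | suffix
   0 |   8 | aacddbcb
   1 |   2 | aadabdaacddbcb
   2 |   0 | abaadabdaacddbcb
   3 |   5 | abdaacddbcb
   4 |   9 | acddbcb
   5 |   3 | adabdaacddbcb
   6 |  15 | b
   7 |   1 | baadabdaacddbcb
   8 |  13 | bcb
   9 |   6 | bdaacddbcb
  10 |  14 | cb
  11 |  10 | cddbcb
  12 |   7 | daacddbcb
  13 |   4 | dabdaacddbcb
  14 |  12 | dbcb
  15 |  11 | ddbcb

SA = [8, 2, 0, 5, 9, 3, 15, 1, 13, 6, 14, 10, 7, 4, 12, 11]
[i] adj suffixes → lcp
  [1] 8/2 → 2 ('aa')
  [2] 2/0 → 1 ('a')
  [3] 0/5 → 2 ('ab')
  [4] 5/9 → 1 ('a')
  [5] 9/3 → 1 ('a')
  [6] 3/15 → 0 ('')
  [7] 15/1 → 1 ('b')
  [8] 1/13 → 1 ('b')
  [9] 13/6 → 1 ('b')
  [10] 6/14 → 0 ('')
  [11] 14/10 → 1 ('c')
  [12] 10/7 → 0 ('')
  [13] 7/4 → 2 ('da')
  [14] 4/12 → 1 ('d')
  [15] 12/11 → 1 ('d')

n(n+1)/2 = 16·17/2 = 136
Σ LCP = 0 + 2 + 1 + 2 + 1 + 1 + 0 + 1 + 1 + 1 + 0 + 1 + 0 + 2 + 1 + 1 = 15
distinct = 136 − 15 = 121

121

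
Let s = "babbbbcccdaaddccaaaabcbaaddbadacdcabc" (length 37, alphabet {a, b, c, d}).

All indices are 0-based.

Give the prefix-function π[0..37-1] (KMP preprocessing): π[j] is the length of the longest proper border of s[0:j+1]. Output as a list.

[0, 0, 1, 1, 1, 1, 0, 0, 0, 0, 0, 0, 0, 0, 0, 0, 0, 0, 0, 0, 1, 0, 1, 2, 0, 0, 0, 1, 2, 0, 0, 0, 0, 0, 0, 1, 0]

π[0] = 0
j=1 s[j]='a': π[1]=0 (border '')
j=2 s[j]='b': π[2]=1 (border 'b')
j=3 s[j]='b': k: 1→0; π[3]=1 (border 'b')
j=4 s[j]='b': k: 1→0; π[4]=1 (border 'b')
j=5 s[j]='b': k: 1→0; π[5]=1 (border 'b')
j=6 s[j]='c': k: 1→0; π[6]=0 (border '')
j=7 s[j]='c': π[7]=0 (border '')
j=8 s[j]='c': π[8]=0 (border '')
j=9 s[j]='d': π[9]=0 (border '')
j=10 s[j]='a': π[10]=0 (border '')
j=11 s[j]='a': π[11]=0 (border '')
j=12 s[j]='d': π[12]=0 (border '')
j=13 s[j]='d': π[13]=0 (border '')
j=14 s[j]='c': π[14]=0 (border '')
j=15 s[j]='c': π[15]=0 (border '')
j=16 s[j]='a': π[16]=0 (border '')
j=17 s[j]='a': π[17]=0 (border '')
j=18 s[j]='a': π[18]=0 (border '')
j=19 s[j]='a': π[19]=0 (border '')
j=20 s[j]='b': π[20]=1 (border 'b')
j=21 s[j]='c': k: 1→0; π[21]=0 (border '')
j=22 s[j]='b': π[22]=1 (border 'b')
j=23 s[j]='a': π[23]=2 (border 'ba')
j=24 s[j]='a': k: 2→0; π[24]=0 (border '')
j=25 s[j]='d': π[25]=0 (border '')
j=26 s[j]='d': π[26]=0 (border '')
j=27 s[j]='b': π[27]=1 (border 'b')
j=28 s[j]='a': π[28]=2 (border 'ba')
j=29 s[j]='d': k: 2→0; π[29]=0 (border '')
j=30 s[j]='a': π[30]=0 (border '')
j=31 s[j]='c': π[31]=0 (border '')
j=32 s[j]='d': π[32]=0 (border '')
j=33 s[j]='c': π[33]=0 (border '')
j=34 s[j]='a': π[34]=0 (border '')
j=35 s[j]='b': π[35]=1 (border 'b')
j=36 s[j]='c': k: 1→0; π[36]=0 (border '')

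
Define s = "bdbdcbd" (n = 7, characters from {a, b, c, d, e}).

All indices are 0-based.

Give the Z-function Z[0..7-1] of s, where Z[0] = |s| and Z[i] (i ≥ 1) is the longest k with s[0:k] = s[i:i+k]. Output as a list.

[7, 0, 2, 0, 0, 2, 0]

Z[0]=7
i=1: fresh scan; Z[1]=0
i=2: fresh scan; Z[2]=2 extend→box=[2,4)
i=3: min(r-i=1, Z[1]=0)=0; Z[3]=0
i=4: fresh scan; Z[4]=0
i=5: fresh scan; Z[5]=2 extend→box=[5,7)
i=6: min(r-i=1, Z[1]=0)=0; Z[6]=0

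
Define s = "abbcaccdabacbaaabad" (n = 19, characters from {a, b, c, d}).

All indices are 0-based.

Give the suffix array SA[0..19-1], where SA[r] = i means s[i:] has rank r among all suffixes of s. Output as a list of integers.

rank | idx | suffix
   0 |  13 | aaabad
   1 |  14 | aabad
   2 |   8 | abacbaaabad
   3 |  15 | abad
   4 |   0 | abbcaccdabacbaaabad
   5 |  10 | acbaaabad
   6 |   4 | accdabacbaaabad
   7 |  17 | ad
   8 |  12 | baaabad
   9 |   9 | bacbaaabad
  10 |  16 | bad
  11 |   1 | bbcaccdabacbaaabad
  12 |   2 | bcaccdabacbaaabad
  13 |   3 | caccdabacbaaabad
  14 |  11 | cbaaabad
  15 |   5 | ccdabacbaaabad
  16 |   6 | cdabacbaaabad
  17 |  18 | d
  18 |   7 | dabacbaaabad

[13, 14, 8, 15, 0, 10, 4, 17, 12, 9, 16, 1, 2, 3, 11, 5, 6, 18, 7]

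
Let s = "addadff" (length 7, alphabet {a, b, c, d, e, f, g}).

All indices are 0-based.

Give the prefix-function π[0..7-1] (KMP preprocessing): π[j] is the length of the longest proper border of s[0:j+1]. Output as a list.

π[0] = 0
j=1 s[j]='d': π[1]=0 (border '')
j=2 s[j]='d': π[2]=0 (border '')
j=3 s[j]='a': π[3]=1 (border 'a')
j=4 s[j]='d': π[4]=2 (border 'ad')
j=5 s[j]='f': k: 2→0; π[5]=0 (border '')
j=6 s[j]='f': π[6]=0 (border '')

[0, 0, 0, 1, 2, 0, 0]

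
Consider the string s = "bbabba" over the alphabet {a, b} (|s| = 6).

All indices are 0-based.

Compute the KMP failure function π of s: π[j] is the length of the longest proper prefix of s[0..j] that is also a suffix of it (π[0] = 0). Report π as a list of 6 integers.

[0, 1, 0, 1, 2, 3]

π[0] = 0
j=1 s[j]='b': π[1]=1 (border 'b')
j=2 s[j]='a': k: 1→0; π[2]=0 (border '')
j=3 s[j]='b': π[3]=1 (border 'b')
j=4 s[j]='b': π[4]=2 (border 'bb')
j=5 s[j]='a': π[5]=3 (border 'bba')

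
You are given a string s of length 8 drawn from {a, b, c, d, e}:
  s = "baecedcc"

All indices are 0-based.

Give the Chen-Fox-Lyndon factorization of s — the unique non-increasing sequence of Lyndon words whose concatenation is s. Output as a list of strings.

["b", "aecedcc"]

emit factor 1: 'b' (i=0, period=1)
emit factor 2: 'aecedcc' (i=1, period=7)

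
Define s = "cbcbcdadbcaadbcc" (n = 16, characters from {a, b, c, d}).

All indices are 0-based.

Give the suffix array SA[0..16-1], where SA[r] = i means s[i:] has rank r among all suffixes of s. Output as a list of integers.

rank | idx | suffix
   0 |  10 | aadbcc
   1 |   6 | adbcaadbcc
   2 |  11 | adbcc
   3 |   8 | bcaadbcc
   4 |   1 | bcbcdadbcaadbcc
   5 |  13 | bcc
   6 |   3 | bcdadbcaadbcc
   7 |  15 | c
   8 |   9 | caadbcc
   9 |   0 | cbcbcdadbcaadbcc
  10 |   2 | cbcdadbcaadbcc
  11 |  14 | cc
  12 |   4 | cdadbcaadbcc
  13 |   5 | dadbcaadbcc
  14 |   7 | dbcaadbcc
  15 |  12 | dbcc

[10, 6, 11, 8, 1, 13, 3, 15, 9, 0, 2, 14, 4, 5, 7, 12]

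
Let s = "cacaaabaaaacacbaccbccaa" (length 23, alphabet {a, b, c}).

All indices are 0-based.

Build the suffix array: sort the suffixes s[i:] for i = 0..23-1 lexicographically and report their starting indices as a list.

rank | idx | suffix
   0 |  22 | a
   1 |  21 | aa
   2 |   7 | aaaacacbaccbccaa
   3 |   3 | aaabaaaacacbaccbccaa
   4 |   8 | aaacacbaccbccaa
   5 |   4 | aabaaaacacbaccbccaa
   6 |   9 | aacacbaccbccaa
   7 |   5 | abaaaacacbaccbccaa
   8 |   1 | acaaabaaaacacbaccbccaa
   9 |  10 | acacbaccbccaa
  10 |  12 | acbaccbccaa
  11 |  15 | accbccaa
  12 |   6 | baaaacacbaccbccaa
  13 |  14 | baccbccaa
  14 |  18 | bccaa
  15 |  20 | caa
  16 |   2 | caaabaaaacacbaccbccaa
  17 |   0 | cacaaabaaaacacbaccbccaa
  18 |  11 | cacbaccbccaa
  19 |  13 | cbaccbccaa
  20 |  17 | cbccaa
  21 |  19 | ccaa
  22 |  16 | ccbccaa

[22, 21, 7, 3, 8, 4, 9, 5, 1, 10, 12, 15, 6, 14, 18, 20, 2, 0, 11, 13, 17, 19, 16]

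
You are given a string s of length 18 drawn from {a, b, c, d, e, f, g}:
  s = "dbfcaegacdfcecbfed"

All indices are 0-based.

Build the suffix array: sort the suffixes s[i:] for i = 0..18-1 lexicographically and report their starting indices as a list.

rank | idx | suffix
   0 |   7 | acdfcecbfed
   1 |   4 | aegacdfcecbfed
   2 |   1 | bfcaegacdfcecbfed
   3 |  14 | bfed
   4 |   3 | caegacdfcecbfed
   5 |  13 | cbfed
   6 |   8 | cdfcecbfed
   7 |  11 | cecbfed
   8 |  17 | d
   9 |   0 | dbfcaegacdfcecbfed
  10 |   9 | dfcecbfed
  11 |  12 | ecbfed
  12 |  16 | ed
  13 |   5 | egacdfcecbfed
  14 |   2 | fcaegacdfcecbfed
  15 |  10 | fcecbfed
  16 |  15 | fed
  17 |   6 | gacdfcecbfed

[7, 4, 1, 14, 3, 13, 8, 11, 17, 0, 9, 12, 16, 5, 2, 10, 15, 6]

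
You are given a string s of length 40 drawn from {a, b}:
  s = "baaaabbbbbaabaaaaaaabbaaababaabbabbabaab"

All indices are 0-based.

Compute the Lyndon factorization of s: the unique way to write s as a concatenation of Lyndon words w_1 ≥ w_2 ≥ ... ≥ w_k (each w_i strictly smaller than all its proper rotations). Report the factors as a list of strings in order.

emit factor 1: 'b' (i=0, period=1)
emit factor 2: 'aaaabbbbbaab' (i=1, period=12)
emit factor 3: 'aaaaaaabbaaababaabbabbabaab' (i=13, period=27)

["b", "aaaabbbbbaab", "aaaaaaabbaaababaabbabbabaab"]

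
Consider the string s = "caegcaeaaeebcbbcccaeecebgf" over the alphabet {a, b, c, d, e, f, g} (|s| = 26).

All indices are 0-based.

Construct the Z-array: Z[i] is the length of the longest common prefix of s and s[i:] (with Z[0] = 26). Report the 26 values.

Z[0]=26
i=1: fresh scan; Z[1]=0
i=2: fresh scan; Z[2]=0
i=3: fresh scan; Z[3]=0
i=4: fresh scan; Z[4]=3 extend→box=[4,7)
i=5: min(r-i=2, Z[1]=0)=0; Z[5]=0
i=6: min(r-i=1, Z[2]=0)=0; Z[6]=0
i=7: fresh scan; Z[7]=0
i=8: fresh scan; Z[8]=0
i=9: fresh scan; Z[9]=0
i=10: fresh scan; Z[10]=0
i=11: fresh scan; Z[11]=0
i=12: fresh scan; Z[12]=1 extend→box=[12,13)
i=13: fresh scan; Z[13]=0
i=14: fresh scan; Z[14]=0
i=15: fresh scan; Z[15]=1 extend→box=[15,16)
i=16: fresh scan; Z[16]=1 extend→box=[16,17)
i=17: fresh scan; Z[17]=3 extend→box=[17,20)
i=18: min(r-i=2, Z[1]=0)=0; Z[18]=0
i=19: min(r-i=1, Z[2]=0)=0; Z[19]=0
i=20: fresh scan; Z[20]=0
i=21: fresh scan; Z[21]=1 extend→box=[21,22)
i=22: fresh scan; Z[22]=0
i=23: fresh scan; Z[23]=0
i=24: fresh scan; Z[24]=0
i=25: fresh scan; Z[25]=0

[26, 0, 0, 0, 3, 0, 0, 0, 0, 0, 0, 0, 1, 0, 0, 1, 1, 3, 0, 0, 0, 1, 0, 0, 0, 0]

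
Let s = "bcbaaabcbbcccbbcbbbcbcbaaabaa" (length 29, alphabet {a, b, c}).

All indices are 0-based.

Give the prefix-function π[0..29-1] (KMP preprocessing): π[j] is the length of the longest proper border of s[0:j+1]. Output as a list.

π[0] = 0
j=1 s[j]='c': π[1]=0 (border '')
j=2 s[j]='b': π[2]=1 (border 'b')
j=3 s[j]='a': k: 1→0; π[3]=0 (border '')
j=4 s[j]='a': π[4]=0 (border '')
j=5 s[j]='a': π[5]=0 (border '')
j=6 s[j]='b': π[6]=1 (border 'b')
j=7 s[j]='c': π[7]=2 (border 'bc')
j=8 s[j]='b': π[8]=3 (border 'bcb')
j=9 s[j]='b': k: 3→1→0; π[9]=1 (border 'b')
j=10 s[j]='c': π[10]=2 (border 'bc')
j=11 s[j]='c': k: 2→0; π[11]=0 (border '')
j=12 s[j]='c': π[12]=0 (border '')
j=13 s[j]='b': π[13]=1 (border 'b')
j=14 s[j]='b': k: 1→0; π[14]=1 (border 'b')
j=15 s[j]='c': π[15]=2 (border 'bc')
j=16 s[j]='b': π[16]=3 (border 'bcb')
j=17 s[j]='b': k: 3→1→0; π[17]=1 (border 'b')
j=18 s[j]='b': k: 1→0; π[18]=1 (border 'b')
j=19 s[j]='c': π[19]=2 (border 'bc')
j=20 s[j]='b': π[20]=3 (border 'bcb')
j=21 s[j]='c': k: 3→1; π[21]=2 (border 'bc')
j=22 s[j]='b': π[22]=3 (border 'bcb')
j=23 s[j]='a': π[23]=4 (border 'bcba')
j=24 s[j]='a': π[24]=5 (border 'bcbaa')
j=25 s[j]='a': π[25]=6 (border 'bcbaaa')
j=26 s[j]='b': π[26]=7 (border 'bcbaaab')
j=27 s[j]='a': k: 7→1→0; π[27]=0 (border '')
j=28 s[j]='a': π[28]=0 (border '')

[0, 0, 1, 0, 0, 0, 1, 2, 3, 1, 2, 0, 0, 1, 1, 2, 3, 1, 1, 2, 3, 2, 3, 4, 5, 6, 7, 0, 0]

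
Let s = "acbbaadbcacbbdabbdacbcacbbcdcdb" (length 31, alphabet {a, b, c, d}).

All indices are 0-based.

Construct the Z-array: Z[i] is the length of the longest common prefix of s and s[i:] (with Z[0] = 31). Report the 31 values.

[31, 0, 0, 0, 1, 1, 0, 0, 0, 4, 0, 0, 0, 0, 1, 0, 0, 0, 3, 0, 0, 0, 4, 0, 0, 0, 0, 0, 0, 0, 0]

Z[0]=31
i=1: outside box; Z[1]=0
i=2: outside box; Z[2]=0
i=3: outside box; Z[3]=0
i=4: outside box; Z[4]=1 grow→box=[4,5)
i=5: outside box; Z[5]=1 grow→box=[5,6)
i=6: outside box; Z[6]=0
i=7: outside box; Z[7]=0
i=8: outside box; Z[8]=0
i=9: outside box; Z[9]=4 grow→box=[9,13)
i=10: min(r-i=3, Z[1]=0)=0; Z[10]=0
i=11: min(r-i=2, Z[2]=0)=0; Z[11]=0
i=12: min(r-i=1, Z[3]=0)=0; Z[12]=0
i=13: outside box; Z[13]=0
i=14: outside box; Z[14]=1 grow→box=[14,15)
i=15: outside box; Z[15]=0
i=16: outside box; Z[16]=0
i=17: outside box; Z[17]=0
i=18: outside box; Z[18]=3 grow→box=[18,21)
i=19: min(r-i=2, Z[1]=0)=0; Z[19]=0
i=20: min(r-i=1, Z[2]=0)=0; Z[20]=0
i=21: outside box; Z[21]=0
i=22: outside box; Z[22]=4 grow→box=[22,26)
i=23: min(r-i=3, Z[1]=0)=0; Z[23]=0
i=24: min(r-i=2, Z[2]=0)=0; Z[24]=0
i=25: min(r-i=1, Z[3]=0)=0; Z[25]=0
i=26: outside box; Z[26]=0
i=27: outside box; Z[27]=0
i=28: outside box; Z[28]=0
i=29: outside box; Z[29]=0
i=30: outside box; Z[30]=0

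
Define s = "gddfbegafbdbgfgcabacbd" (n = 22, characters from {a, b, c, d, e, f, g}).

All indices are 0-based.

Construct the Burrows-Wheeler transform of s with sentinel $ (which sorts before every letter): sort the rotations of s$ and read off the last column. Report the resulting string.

rank  rotation                 last
    0  $gddfbegafbdbgfgcabacbd  d
    1  abacbd$gddfbegafbdbgfgc  c
    2  acbd$gddfbegafbdbgfgcab  b
    3  afbdbgfgcabacbd$gddfbeg  g
    4  bacbd$gddfbegafbdbgfgca  a
    5  bd$gddfbegafbdbgfgcabac  c
    6  bdbgfgcabacbd$gddfbegaf  f
    7  begafbdbgfgcabacbd$gddf  f
    8  bgfgcabacbd$gddfbegafbd  d
    9  cabacbd$gddfbegafbdbgfg  g
   10  cbd$gddfbegafbdbgfgcaba  a
   11  d$gddfbegafbdbgfgcabacb  b
   12  dbgfgcabacbd$gddfbegafb  b
   13  ddfbegafbdbgfgcabacbd$g  g
   14  dfbegafbdbgfgcabacbd$gd  d
   15  egafbdbgfgcabacbd$gddfb  b
   16  fbdbgfgcabacbd$gddfbega  a
   17  fbegafbdbgfgcabacbd$gdd  d
   18  fgcabacbd$gddfbegafbdbg  g
   19  gafbdbgfgcabacbd$gddfbe  e
   20  gcabacbd$gddfbegafbdbgf  f
   21  gddfbegafbdbgfgcabacbd$  $
   22  gfgcabacbd$gddfbegafbdb  b

dcbgacffdgabbgdbadgef$b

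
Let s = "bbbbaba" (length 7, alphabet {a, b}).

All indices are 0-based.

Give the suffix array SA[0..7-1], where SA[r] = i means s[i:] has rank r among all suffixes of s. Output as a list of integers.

[6, 4, 5, 3, 2, 1, 0]

rank | idx | suffix
   0 |   6 | a
   1 |   4 | aba
   2 |   5 | ba
   3 |   3 | baba
   4 |   2 | bbaba
   5 |   1 | bbbaba
   6 |   0 | bbbbaba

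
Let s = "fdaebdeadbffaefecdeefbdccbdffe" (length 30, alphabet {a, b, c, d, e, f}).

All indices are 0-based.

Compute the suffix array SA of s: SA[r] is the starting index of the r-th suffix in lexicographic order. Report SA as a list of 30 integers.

sorted suffixes:
  #0 SA[0]=7  'adbffaefecdeefbdccbdffe'
  #1 SA[1]=2  'aebdeadbffaefecdeefbdccbdffe'
  #2 SA[2]=12  'aefecdeefbdccbdffe'
  #3 SA[3]=21  'bdccbdffe'
  #4 SA[4]=4  'bdeadbffaefecdeefbdccbdffe'
  #5 SA[5]=25  'bdffe'
  #6 SA[6]=9  'bffaefecdeefbdccbdffe'
  #7 SA[7]=24  'cbdffe'
  #8 SA[8]=23  'ccbdffe'
  #9 SA[9]=16  'cdeefbdccbdffe'
  #10 SA[10]=1  'daebdeadbffaefecdeefbdccbdffe'
  #11 SA[11]=8  'dbffaefecdeefbdccbdffe'
  #12 SA[12]=22  'dccbdffe'
  #13 SA[13]=5  'deadbffaefecdeefbdccbdffe'
  #14 SA[14]=17  'deefbdccbdffe'
  #15 SA[15]=26  'dffe'
  #16 SA[16]=29  'e'
  #17 SA[17]=6  'eadbffaefecdeefbdccbdffe'
  #18 SA[18]=3  'ebdeadbffaefecdeefbdccbdffe'
  #19 SA[19]=15  'ecdeefbdccbdffe'
  #20 SA[20]=18  'eefbdccbdffe'
  #21 SA[21]=19  'efbdccbdffe'
  #22 SA[22]=13  'efecdeefbdccbdffe'
  #23 SA[23]=11  'faefecdeefbdccbdffe'
  #24 SA[24]=20  'fbdccbdffe'
  #25 SA[25]=0  'fdaebdeadbffaefecdeefbdccbdffe'
  #26 SA[26]=28  'fe'
  #27 SA[27]=14  'fecdeefbdccbdffe'
  #28 SA[28]=10  'ffaefecdeefbdccbdffe'
  #29 SA[29]=27  'ffe'

[7, 2, 12, 21, 4, 25, 9, 24, 23, 16, 1, 8, 22, 5, 17, 26, 29, 6, 3, 15, 18, 19, 13, 11, 20, 0, 28, 14, 10, 27]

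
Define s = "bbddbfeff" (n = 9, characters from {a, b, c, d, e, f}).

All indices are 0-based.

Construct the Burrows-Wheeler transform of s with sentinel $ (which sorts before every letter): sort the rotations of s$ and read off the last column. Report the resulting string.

rank  rotation    last
    0  $bbddbfeff  f
    1  bbddbfeff$  $
    2  bddbfeff$b  b
    3  bfeff$bbdd  d
    4  dbfeff$bbd  d
    5  ddbfeff$bb  b
    6  eff$bbddbf  f
    7  f$bbddbfef  f
    8  feff$bbddb  b
    9  ff$bbddbfe  e

f$bddbffbe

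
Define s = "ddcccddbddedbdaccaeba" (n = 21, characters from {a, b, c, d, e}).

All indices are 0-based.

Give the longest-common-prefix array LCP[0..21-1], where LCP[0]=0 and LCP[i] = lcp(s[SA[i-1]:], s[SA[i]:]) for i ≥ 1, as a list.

[0, 1, 1, 0, 1, 2, 0, 1, 2, 2, 1, 0, 1, 3, 1, 1, 2, 2, 1, 0, 1]

sorted suffixes:
  #0 SA[0]=20  'a'
  #1 SA[1]=14  'accaeba'
  #2 SA[2]=17  'aeba'
  #3 SA[3]=19  'ba'
  #4 SA[4]=12  'bdaccaeba'
  #5 SA[5]=7  'bddedbdaccaeba'
  #6 SA[6]=16  'caeba'
  #7 SA[7]=15  'ccaeba'
  #8 SA[8]=2  'cccddbddedbdaccaeba'
  #9 SA[9]=3  'ccddbddedbdaccaeba'
  #10 SA[10]=4  'cddbddedbdaccaeba'
  #11 SA[11]=13  'daccaeba'
  #12 SA[12]=11  'dbdaccaeba'
  #13 SA[13]=6  'dbddedbdaccaeba'
  #14 SA[14]=1  'dcccddbddedbdaccaeba'
  #15 SA[15]=5  'ddbddedbdaccaeba'
  #16 SA[16]=0  'ddcccddbddedbdaccaeba'
  #17 SA[17]=8  'ddedbdaccaeba'
  #18 SA[18]=9  'dedbdaccaeba'
  #19 SA[19]=18  'eba'
  #20 SA[20]=10  'edbdaccaeba'

SA = [20, 14, 17, 19, 12, 7, 16, 15, 2, 3, 4, 13, 11, 6, 1, 5, 0, 8, 9, 18, 10]
i: (SA[i-1],SA[i]) lcp shared
  1: (20,14) 1 'a'
  2: (14,17) 1 'a'
  3: (17,19) 0 ''
  4: (19,12) 1 'b'
  5: (12,7) 2 'bd'
  6: (7,16) 0 ''
  7: (16,15) 1 'c'
  8: (15,2) 2 'cc'
  9: (2,3) 2 'cc'
  10: (3,4) 1 'c'
  11: (4,13) 0 ''
  12: (13,11) 1 'd'
  13: (11,6) 3 'dbd'
  14: (6,1) 1 'd'
  15: (1,5) 1 'd'
  16: (5,0) 2 'dd'
  17: (0,8) 2 'dd'
  18: (8,9) 1 'd'
  19: (9,18) 0 ''
  20: (18,10) 1 'e'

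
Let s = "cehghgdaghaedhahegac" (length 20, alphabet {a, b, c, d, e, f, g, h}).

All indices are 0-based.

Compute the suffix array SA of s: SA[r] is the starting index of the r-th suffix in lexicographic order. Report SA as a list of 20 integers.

rank | idx | suffix
   0 |  18 | ac
   1 |  10 | aedhahegac
   2 |   7 | aghaedhahegac
   3 |  14 | ahegac
   4 |  19 | c
   5 |   0 | cehghgdaghaedhahegac
   6 |   6 | daghaedhahegac
   7 |  12 | dhahegac
   8 |  11 | edhahegac
   9 |  16 | egac
  10 |   1 | ehghgdaghaedhahegac
  11 |  17 | gac
  12 |   5 | gdaghaedhahegac
  13 |   8 | ghaedhahegac
  14 |   3 | ghgdaghaedhahegac
  15 |   9 | haedhahegac
  16 |  13 | hahegac
  17 |  15 | hegac
  18 |   4 | hgdaghaedhahegac
  19 |   2 | hghgdaghaedhahegac

[18, 10, 7, 14, 19, 0, 6, 12, 11, 16, 1, 17, 5, 8, 3, 9, 13, 15, 4, 2]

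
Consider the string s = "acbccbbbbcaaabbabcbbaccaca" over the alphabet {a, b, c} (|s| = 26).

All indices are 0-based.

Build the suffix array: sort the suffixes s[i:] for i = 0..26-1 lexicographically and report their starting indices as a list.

[25, 10, 11, 12, 15, 23, 0, 20, 14, 19, 13, 18, 5, 6, 7, 8, 16, 2, 24, 9, 22, 17, 4, 1, 21, 3]

rank | idx | suffix
   0 |  25 | a
   1 |  10 | aaabbabcbbaccaca
   2 |  11 | aabbabcbbaccaca
   3 |  12 | abbabcbbaccaca
   4 |  15 | abcbbaccaca
   5 |  23 | aca
   6 |   0 | acbccbbbbcaaabbabcbbaccaca
   7 |  20 | accaca
   8 |  14 | babcbbaccaca
   9 |  19 | baccaca
  10 |  13 | bbabcbbaccaca
  11 |  18 | bbaccaca
  12 |   5 | bbbbcaaabbabcbbaccaca
  13 |   6 | bbbcaaabbabcbbaccaca
  14 |   7 | bbcaaabbabcbbaccaca
  15 |   8 | bcaaabbabcbbaccaca
  16 |  16 | bcbbaccaca
  17 |   2 | bccbbbbcaaabbabcbbaccaca
  18 |  24 | ca
  19 |   9 | caaabbabcbbaccaca
  20 |  22 | caca
  21 |  17 | cbbaccaca
  22 |   4 | cbbbbcaaabbabcbbaccaca
  23 |   1 | cbccbbbbcaaabbabcbbaccaca
  24 |  21 | ccaca
  25 |   3 | ccbbbbcaaabbabcbbaccaca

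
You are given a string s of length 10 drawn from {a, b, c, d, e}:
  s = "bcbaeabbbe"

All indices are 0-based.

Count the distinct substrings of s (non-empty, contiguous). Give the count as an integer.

48

rank→(start, suffix):
  0 → (5, 'abbbe')
  1 → (3, 'aeabbbe')
  2 → (2, 'baeabbbe')
  3 → (6, 'bbbe')
  4 → (7, 'bbe')
  5 → (0, 'bcbaeabbbe')
  6 → (8, 'be')
  7 → (1, 'cbaeabbbe')
  8 → (9, 'e')
  9 → (4, 'eabbbe')

SA = [5, 3, 2, 6, 7, 0, 8, 1, 9, 4]
i: (SA[i-1],SA[i]) lcp shared
  1: (5,3) 1 'a'
  2: (3,2) 0 ''
  3: (2,6) 1 'b'
  4: (6,7) 2 'bb'
  5: (7,0) 1 'b'
  6: (0,8) 1 'b'
  7: (8,1) 0 ''
  8: (1,9) 0 ''
  9: (9,4) 1 'e'

n(n+1)/2 = 10·11/2 = 55
Σ LCP = 0 + 1 + 0 + 1 + 2 + 1 + 1 + 0 + 0 + 1 = 7
distinct = 55 − 7 = 48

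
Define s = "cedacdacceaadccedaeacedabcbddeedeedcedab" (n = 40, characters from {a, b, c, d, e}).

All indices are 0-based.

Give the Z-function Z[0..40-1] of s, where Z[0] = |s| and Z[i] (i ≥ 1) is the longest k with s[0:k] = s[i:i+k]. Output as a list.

[40, 0, 0, 0, 1, 0, 0, 1, 2, 0, 0, 0, 0, 1, 4, 0, 0, 0, 0, 0, 4, 0, 0, 0, 0, 1, 0, 0, 0, 0, 0, 0, 0, 0, 0, 4, 0, 0, 0, 0]

Z[0]=40
i=1: fresh scan; Z[1]=0
i=2: fresh scan; Z[2]=0
i=3: fresh scan; Z[3]=0
i=4: fresh scan; Z[4]=1 grow→box=[4,5)
i=5: fresh scan; Z[5]=0
i=6: fresh scan; Z[6]=0
i=7: fresh scan; Z[7]=1 grow→box=[7,8)
i=8: fresh scan; Z[8]=2 grow→box=[8,10)
i=9: min(r-i=1, Z[1]=0)=0; Z[9]=0
i=10: fresh scan; Z[10]=0
i=11: fresh scan; Z[11]=0
i=12: fresh scan; Z[12]=0
i=13: fresh scan; Z[13]=1 grow→box=[13,14)
i=14: fresh scan; Z[14]=4 grow→box=[14,18)
i=15: min(r-i=3, Z[1]=0)=0; Z[15]=0
i=16: min(r-i=2, Z[2]=0)=0; Z[16]=0
i=17: min(r-i=1, Z[3]=0)=0; Z[17]=0
i=18: fresh scan; Z[18]=0
i=19: fresh scan; Z[19]=0
i=20: fresh scan; Z[20]=4 grow→box=[20,24)
i=21: min(r-i=3, Z[1]=0)=0; Z[21]=0
i=22: min(r-i=2, Z[2]=0)=0; Z[22]=0
i=23: min(r-i=1, Z[3]=0)=0; Z[23]=0
i=24: fresh scan; Z[24]=0
i=25: fresh scan; Z[25]=1 grow→box=[25,26)
i=26: fresh scan; Z[26]=0
i=27: fresh scan; Z[27]=0
i=28: fresh scan; Z[28]=0
i=29: fresh scan; Z[29]=0
i=30: fresh scan; Z[30]=0
i=31: fresh scan; Z[31]=0
i=32: fresh scan; Z[32]=0
i=33: fresh scan; Z[33]=0
i=34: fresh scan; Z[34]=0
i=35: fresh scan; Z[35]=4 grow→box=[35,39)
i=36: min(r-i=3, Z[1]=0)=0; Z[36]=0
i=37: min(r-i=2, Z[2]=0)=0; Z[37]=0
i=38: min(r-i=1, Z[3]=0)=0; Z[38]=0
i=39: fresh scan; Z[39]=0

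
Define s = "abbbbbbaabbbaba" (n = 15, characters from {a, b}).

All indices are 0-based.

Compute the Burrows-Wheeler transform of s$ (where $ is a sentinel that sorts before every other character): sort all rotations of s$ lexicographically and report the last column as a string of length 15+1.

rank  rotation          last
    0  $abbbbbbaabbbaba  a
    1  a$abbbbbbaabbbab  b
    2  aabbbaba$abbbbbb  b
    3  aba$abbbbbbaabbb  b
    4  abbbaba$abbbbbba  a
    5  abbbbbbaabbbaba$  $
    6  ba$abbbbbbaabbba  a
    7  baabbbaba$abbbbb  b
    8  baba$abbbbbbaabb  b
    9  bbaabbbaba$abbbb  b
   10  bbaba$abbbbbbaab  b
   11  bbbaabbbaba$abbb  b
   12  bbbaba$abbbbbbaa  a
   13  bbbbaabbbaba$abb  b
   14  bbbbbaabbbaba$ab  b
   15  bbbbbbaabbbaba$a  a

abbba$abbbbbabba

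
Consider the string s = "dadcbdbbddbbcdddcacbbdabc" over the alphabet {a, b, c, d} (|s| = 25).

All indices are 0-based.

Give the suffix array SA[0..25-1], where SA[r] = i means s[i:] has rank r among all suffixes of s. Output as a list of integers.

rank→(start, suffix):
  0 → (22, 'abc')
  1 → (17, 'acbbdabc')
  2 → (1, 'adcbdbbddbbcdddcacbbdabc')
  3 → (10, 'bbcdddcacbbdabc')
  4 → (19, 'bbdabc')
  5 → (6, 'bbddbbcdddcacbbdabc')
  6 → (23, 'bc')
  7 → (11, 'bcdddcacbbdabc')
  8 → (20, 'bdabc')
  9 → (4, 'bdbbddbbcdddcacbbdabc')
  10 → (7, 'bddbbcdddcacbbdabc')
  11 → (24, 'c')
  12 → (16, 'cacbbdabc')
  13 → (18, 'cbbdabc')
  14 → (3, 'cbdbbddbbcdddcacbbdabc')
  15 → (12, 'cdddcacbbdabc')
  16 → (21, 'dabc')
  17 → (0, 'dadcbdbbddbbcdddcacbbdabc')
  18 → (9, 'dbbcdddcacbbdabc')
  19 → (5, 'dbbddbbcdddcacbbdabc')
  20 → (15, 'dcacbbdabc')
  21 → (2, 'dcbdbbddbbcdddcacbbdabc')
  22 → (8, 'ddbbcdddcacbbdabc')
  23 → (14, 'ddcacbbdabc')
  24 → (13, 'dddcacbbdabc')

[22, 17, 1, 10, 19, 6, 23, 11, 20, 4, 7, 24, 16, 18, 3, 12, 21, 0, 9, 5, 15, 2, 8, 14, 13]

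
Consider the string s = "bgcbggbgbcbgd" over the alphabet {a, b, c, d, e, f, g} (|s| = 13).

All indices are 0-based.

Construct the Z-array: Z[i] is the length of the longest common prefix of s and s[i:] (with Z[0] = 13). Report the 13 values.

[13, 0, 0, 2, 0, 0, 2, 0, 1, 0, 2, 0, 0]

Z[0]=13
i=1: fresh scan; Z[1]=0
i=2: fresh scan; Z[2]=0
i=3: fresh scan; Z[3]=2 extend→box=[3,5)
i=4: min(r-i=1, Z[1]=0)=0; Z[4]=0
i=5: fresh scan; Z[5]=0
i=6: fresh scan; Z[6]=2 extend→box=[6,8)
i=7: min(r-i=1, Z[1]=0)=0; Z[7]=0
i=8: fresh scan; Z[8]=1 extend→box=[8,9)
i=9: fresh scan; Z[9]=0
i=10: fresh scan; Z[10]=2 extend→box=[10,12)
i=11: min(r-i=1, Z[1]=0)=0; Z[11]=0
i=12: fresh scan; Z[12]=0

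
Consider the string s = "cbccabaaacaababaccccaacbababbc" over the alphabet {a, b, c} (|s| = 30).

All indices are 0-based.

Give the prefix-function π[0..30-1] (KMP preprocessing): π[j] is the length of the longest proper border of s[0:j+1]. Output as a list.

[0, 0, 1, 1, 0, 0, 0, 0, 0, 1, 0, 0, 0, 0, 0, 0, 1, 1, 1, 1, 0, 0, 1, 2, 0, 0, 0, 0, 0, 1]

π[0] = 0
j=1 s[j]='b': π[1]=0 (border '')
j=2 s[j]='c': π[2]=1 (border 'c')
j=3 s[j]='c': k: 1→0; π[3]=1 (border 'c')
j=4 s[j]='a': k: 1→0; π[4]=0 (border '')
j=5 s[j]='b': π[5]=0 (border '')
j=6 s[j]='a': π[6]=0 (border '')
j=7 s[j]='a': π[7]=0 (border '')
j=8 s[j]='a': π[8]=0 (border '')
j=9 s[j]='c': π[9]=1 (border 'c')
j=10 s[j]='a': k: 1→0; π[10]=0 (border '')
j=11 s[j]='a': π[11]=0 (border '')
j=12 s[j]='b': π[12]=0 (border '')
j=13 s[j]='a': π[13]=0 (border '')
j=14 s[j]='b': π[14]=0 (border '')
j=15 s[j]='a': π[15]=0 (border '')
j=16 s[j]='c': π[16]=1 (border 'c')
j=17 s[j]='c': k: 1→0; π[17]=1 (border 'c')
j=18 s[j]='c': k: 1→0; π[18]=1 (border 'c')
j=19 s[j]='c': k: 1→0; π[19]=1 (border 'c')
j=20 s[j]='a': k: 1→0; π[20]=0 (border '')
j=21 s[j]='a': π[21]=0 (border '')
j=22 s[j]='c': π[22]=1 (border 'c')
j=23 s[j]='b': π[23]=2 (border 'cb')
j=24 s[j]='a': k: 2→0; π[24]=0 (border '')
j=25 s[j]='b': π[25]=0 (border '')
j=26 s[j]='a': π[26]=0 (border '')
j=27 s[j]='b': π[27]=0 (border '')
j=28 s[j]='b': π[28]=0 (border '')
j=29 s[j]='c': π[29]=1 (border 'c')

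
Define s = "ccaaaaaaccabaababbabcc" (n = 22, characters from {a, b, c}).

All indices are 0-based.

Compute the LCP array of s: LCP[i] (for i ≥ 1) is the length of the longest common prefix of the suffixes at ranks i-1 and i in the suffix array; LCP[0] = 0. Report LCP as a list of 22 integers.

[0, 5, 4, 3, 2, 2, 1, 3, 2, 2, 1, 0, 2, 3, 1, 1, 0, 1, 2, 1, 2, 3]

rank→(start, suffix):
  0 → (2, 'aaaaaaccabaababbabcc')
  1 → (3, 'aaaaaccabaababbabcc')
  2 → (4, 'aaaaccabaababbabcc')
  3 → (5, 'aaaccabaababbabcc')
  4 → (12, 'aababbabcc')
  5 → (6, 'aaccabaababbabcc')
  6 → (10, 'abaababbabcc')
  7 → (13, 'ababbabcc')
  8 → (15, 'abbabcc')
  9 → (18, 'abcc')
  10 → (7, 'accabaababbabcc')
  11 → (11, 'baababbabcc')
  12 → (14, 'babbabcc')
  13 → (17, 'babcc')
  14 → (16, 'bbabcc')
  15 → (19, 'bcc')
  16 → (21, 'c')
  17 → (1, 'caaaaaaccabaababbabcc')
  18 → (9, 'cabaababbabcc')
  19 → (20, 'cc')
  20 → (0, 'ccaaaaaaccabaababbabcc')
  21 → (8, 'ccabaababbabcc')

SA = [2, 3, 4, 5, 12, 6, 10, 13, 15, 18, 7, 11, 14, 17, 16, 19, 21, 1, 9, 20, 0, 8]
[i] adj suffixes → lcp
  [1] 2/3 → 5 ('aaaaa')
  [2] 3/4 → 4 ('aaaa')
  [3] 4/5 → 3 ('aaa')
  [4] 5/12 → 2 ('aa')
  [5] 12/6 → 2 ('aa')
  [6] 6/10 → 1 ('a')
  [7] 10/13 → 3 ('aba')
  [8] 13/15 → 2 ('ab')
  [9] 15/18 → 2 ('ab')
  [10] 18/7 → 1 ('a')
  [11] 7/11 → 0 ('')
  [12] 11/14 → 2 ('ba')
  [13] 14/17 → 3 ('bab')
  [14] 17/16 → 1 ('b')
  [15] 16/19 → 1 ('b')
  [16] 19/21 → 0 ('')
  [17] 21/1 → 1 ('c')
  [18] 1/9 → 2 ('ca')
  [19] 9/20 → 1 ('c')
  [20] 20/0 → 2 ('cc')
  [21] 0/8 → 3 ('cca')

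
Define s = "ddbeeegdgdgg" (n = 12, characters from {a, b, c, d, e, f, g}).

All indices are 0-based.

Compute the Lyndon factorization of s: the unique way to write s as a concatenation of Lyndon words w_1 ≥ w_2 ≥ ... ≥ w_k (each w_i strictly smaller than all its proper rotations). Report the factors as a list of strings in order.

emit factor 1: 'd' (i=0, period=1)
emit factor 2: 'd' (i=1, period=1)
emit factor 3: 'beeegdgdgg' (i=2, period=10)

["d", "d", "beeegdgdgg"]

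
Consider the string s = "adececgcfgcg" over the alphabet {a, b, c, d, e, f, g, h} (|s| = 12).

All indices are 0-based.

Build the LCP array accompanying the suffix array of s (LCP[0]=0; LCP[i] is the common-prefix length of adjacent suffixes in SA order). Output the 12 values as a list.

rank→(start, suffix):
  0 → (0, 'adececgcfgcg')
  1 → (3, 'cecgcfgcg')
  2 → (7, 'cfgcg')
  3 → (10, 'cg')
  4 → (5, 'cgcfgcg')
  5 → (1, 'dececgcfgcg')
  6 → (2, 'ececgcfgcg')
  7 → (4, 'ecgcfgcg')
  8 → (8, 'fgcg')
  9 → (11, 'g')
  10 → (6, 'gcfgcg')
  11 → (9, 'gcg')

SA = [0, 3, 7, 10, 5, 1, 2, 4, 8, 11, 6, 9]
[i] adj suffixes → lcp
  [1] 0/3 → 0 ('')
  [2] 3/7 → 1 ('c')
  [3] 7/10 → 1 ('c')
  [4] 10/5 → 2 ('cg')
  [5] 5/1 → 0 ('')
  [6] 1/2 → 0 ('')
  [7] 2/4 → 2 ('ec')
  [8] 4/8 → 0 ('')
  [9] 8/11 → 0 ('')
  [10] 11/6 → 1 ('g')
  [11] 6/9 → 2 ('gc')

[0, 0, 1, 1, 2, 0, 0, 2, 0, 0, 1, 2]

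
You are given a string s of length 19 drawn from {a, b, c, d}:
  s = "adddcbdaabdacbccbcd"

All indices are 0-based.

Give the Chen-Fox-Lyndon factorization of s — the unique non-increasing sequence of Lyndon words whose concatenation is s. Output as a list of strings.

emit factor 1: 'adddcbd' (i=0, period=7)
emit factor 2: 'aabdacbccbcd' (i=7, period=12)

["adddcbd", "aabdacbccbcd"]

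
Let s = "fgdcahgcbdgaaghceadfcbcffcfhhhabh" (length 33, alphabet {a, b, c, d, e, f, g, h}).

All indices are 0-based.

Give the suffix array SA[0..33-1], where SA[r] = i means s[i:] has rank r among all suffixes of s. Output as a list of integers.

[11, 30, 17, 12, 4, 21, 8, 31, 3, 20, 7, 15, 22, 25, 2, 18, 9, 16, 19, 24, 23, 0, 26, 10, 6, 1, 13, 32, 29, 14, 5, 28, 27]

sorted suffixes:
  #0 SA[0]=11  'aaghceadfcbcffcfhhhabh'
  #1 SA[1]=30  'abh'
  #2 SA[2]=17  'adfcbcffcfhhhabh'
  #3 SA[3]=12  'aghceadfcbcffcfhhhabh'
  #4 SA[4]=4  'ahgcbdgaaghceadfcbcffcfhhhabh'
  #5 SA[5]=21  'bcffcfhhhabh'
  #6 SA[6]=8  'bdgaaghceadfcbcffcfhhhabh'
  #7 SA[7]=31  'bh'
  #8 SA[8]=3  'cahgcbdgaaghceadfcbcffcfhhhabh'
  #9 SA[9]=20  'cbcffcfhhhabh'
  #10 SA[10]=7  'cbdgaaghceadfcbcffcfhhhabh'
  #11 SA[11]=15  'ceadfcbcffcfhhhabh'
  #12 SA[12]=22  'cffcfhhhabh'
  #13 SA[13]=25  'cfhhhabh'
  #14 SA[14]=2  'dcahgcbdgaaghceadfcbcffcfhhhabh'
  #15 SA[15]=18  'dfcbcffcfhhhabh'
  #16 SA[16]=9  'dgaaghceadfcbcffcfhhhabh'
  #17 SA[17]=16  'eadfcbcffcfhhhabh'
  #18 SA[18]=19  'fcbcffcfhhhabh'
  #19 SA[19]=24  'fcfhhhabh'
  #20 SA[20]=23  'ffcfhhhabh'
  #21 SA[21]=0  'fgdcahgcbdgaaghceadfcbcffcfhhhabh'
  #22 SA[22]=26  'fhhhabh'
  #23 SA[23]=10  'gaaghceadfcbcffcfhhhabh'
  #24 SA[24]=6  'gcbdgaaghceadfcbcffcfhhhabh'
  #25 SA[25]=1  'gdcahgcbdgaaghceadfcbcffcfhhhabh'
  #26 SA[26]=13  'ghceadfcbcffcfhhhabh'
  #27 SA[27]=32  'h'
  #28 SA[28]=29  'habh'
  #29 SA[29]=14  'hceadfcbcffcfhhhabh'
  #30 SA[30]=5  'hgcbdgaaghceadfcbcffcfhhhabh'
  #31 SA[31]=28  'hhabh'
  #32 SA[32]=27  'hhhabh'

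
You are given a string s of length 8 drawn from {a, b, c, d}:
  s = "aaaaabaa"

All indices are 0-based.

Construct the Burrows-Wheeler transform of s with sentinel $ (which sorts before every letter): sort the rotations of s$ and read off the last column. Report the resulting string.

rank  rotation   last
    0  $aaaaabaa  a
    1  a$aaaaaba  a
    2  aa$aaaaab  b
    3  aaaaabaa$  $
    4  aaaabaa$a  a
    5  aaabaa$aa  a
    6  aabaa$aaa  a
    7  abaa$aaaa  a
    8  baa$aaaaa  a

aab$aaaaa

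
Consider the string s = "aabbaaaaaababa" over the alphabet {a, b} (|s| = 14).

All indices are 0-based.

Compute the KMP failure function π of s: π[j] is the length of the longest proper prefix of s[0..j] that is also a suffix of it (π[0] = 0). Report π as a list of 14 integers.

π[0] = 0
j=1 s[j]='a': π[1]=1 (border 'a')
j=2 s[j]='b': k: 1→0; π[2]=0 (border '')
j=3 s[j]='b': π[3]=0 (border '')
j=4 s[j]='a': π[4]=1 (border 'a')
j=5 s[j]='a': π[5]=2 (border 'aa')
j=6 s[j]='a': k: 2→1; π[6]=2 (border 'aa')
j=7 s[j]='a': k: 2→1; π[7]=2 (border 'aa')
j=8 s[j]='a': k: 2→1; π[8]=2 (border 'aa')
j=9 s[j]='a': k: 2→1; π[9]=2 (border 'aa')
j=10 s[j]='b': π[10]=3 (border 'aab')
j=11 s[j]='a': k: 3→0; π[11]=1 (border 'a')
j=12 s[j]='b': k: 1→0; π[12]=0 (border '')
j=13 s[j]='a': π[13]=1 (border 'a')

[0, 1, 0, 0, 1, 2, 2, 2, 2, 2, 3, 1, 0, 1]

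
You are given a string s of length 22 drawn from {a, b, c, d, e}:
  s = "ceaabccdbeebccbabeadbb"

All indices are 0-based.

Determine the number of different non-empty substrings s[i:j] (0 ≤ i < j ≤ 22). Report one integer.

229

rank | idx | suffix
   0 |   2 | aabccdbeebccbabeadbb
   1 |   3 | abccdbeebccbabeadbb
   2 |  15 | abeadbb
   3 |  18 | adbb
   4 |  21 | b
   5 |  14 | babeadbb
   6 |  20 | bb
   7 |  11 | bccbabeadbb
   8 |   4 | bccdbeebccbabeadbb
   9 |  16 | beadbb
  10 |   8 | beebccbabeadbb
  11 |  13 | cbabeadbb
  12 |  12 | ccbabeadbb
  13 |   5 | ccdbeebccbabeadbb
  14 |   6 | cdbeebccbabeadbb
  15 |   0 | ceaabccdbeebccbabeadbb
  16 |  19 | dbb
  17 |   7 | dbeebccbabeadbb
  18 |   1 | eaabccdbeebccbabeadbb
  19 |  17 | eadbb
  20 |  10 | ebccbabeadbb
  21 |   9 | eebccbabeadbb

SA = [2, 3, 15, 18, 21, 14, 20, 11, 4, 16, 8, 13, 12, 5, 6, 0, 19, 7, 1, 17, 10, 9]
i: (SA[i-1],SA[i]) lcp shared
  1: (2,3) 1 'a'
  2: (3,15) 2 'ab'
  3: (15,18) 1 'a'
  4: (18,21) 0 ''
  5: (21,14) 1 'b'
  6: (14,20) 1 'b'
  7: (20,11) 1 'b'
  8: (11,4) 3 'bcc'
  9: (4,16) 1 'b'
  10: (16,8) 2 'be'
  11: (8,13) 0 ''
  12: (13,12) 1 'c'
  13: (12,5) 2 'cc'
  14: (5,6) 1 'c'
  15: (6,0) 1 'c'
  16: (0,19) 0 ''
  17: (19,7) 2 'db'
  18: (7,1) 0 ''
  19: (1,17) 2 'ea'
  20: (17,10) 1 'e'
  21: (10,9) 1 'e'

n(n+1)/2 = 22·23/2 = 253
Σ LCP = 0 + 1 + 2 + 1 + 0 + 1 + 1 + 1 + 3 + 1 + 2 + 0 + 1 + 2 + 1 + 1 + 0 + 2 + 0 + 2 + 1 + 1 = 24
distinct = 253 − 24 = 229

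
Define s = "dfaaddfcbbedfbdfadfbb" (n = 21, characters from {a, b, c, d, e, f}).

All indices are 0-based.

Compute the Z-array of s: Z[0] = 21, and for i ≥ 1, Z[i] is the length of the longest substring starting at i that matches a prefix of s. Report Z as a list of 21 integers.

[21, 0, 0, 0, 1, 2, 0, 0, 0, 0, 0, 2, 0, 0, 3, 0, 0, 2, 0, 0, 0]

Z[0]=21
i=1: fresh scan; Z[1]=0
i=2: fresh scan; Z[2]=0
i=3: fresh scan; Z[3]=0
i=4: fresh scan; Z[4]=1 scan→box=[4,5)
i=5: fresh scan; Z[5]=2 scan→box=[5,7)
i=6: min(r-i=1, Z[1]=0)=0; Z[6]=0
i=7: fresh scan; Z[7]=0
i=8: fresh scan; Z[8]=0
i=9: fresh scan; Z[9]=0
i=10: fresh scan; Z[10]=0
i=11: fresh scan; Z[11]=2 scan→box=[11,13)
i=12: min(r-i=1, Z[1]=0)=0; Z[12]=0
i=13: fresh scan; Z[13]=0
i=14: fresh scan; Z[14]=3 scan→box=[14,17)
i=15: min(r-i=2, Z[1]=0)=0; Z[15]=0
i=16: min(r-i=1, Z[2]=0)=0; Z[16]=0
i=17: fresh scan; Z[17]=2 scan→box=[17,19)
i=18: min(r-i=1, Z[1]=0)=0; Z[18]=0
i=19: fresh scan; Z[19]=0
i=20: fresh scan; Z[20]=0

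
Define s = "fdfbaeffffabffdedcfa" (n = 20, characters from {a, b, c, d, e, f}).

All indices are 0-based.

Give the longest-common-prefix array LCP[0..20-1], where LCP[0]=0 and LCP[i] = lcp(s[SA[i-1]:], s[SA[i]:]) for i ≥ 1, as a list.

rank→(start, suffix):
  0 → (19, 'a')
  1 → (10, 'abffdedcfa')
  2 → (4, 'aeffffabffdedcfa')
  3 → (3, 'baeffffabffdedcfa')
  4 → (11, 'bffdedcfa')
  5 → (17, 'cfa')
  6 → (16, 'dcfa')
  7 → (14, 'dedcfa')
  8 → (1, 'dfbaeffffabffdedcfa')
  9 → (15, 'edcfa')
  10 → (5, 'effffabffdedcfa')
  11 → (18, 'fa')
  12 → (9, 'fabffdedcfa')
  13 → (2, 'fbaeffffabffdedcfa')
  14 → (13, 'fdedcfa')
  15 → (0, 'fdfbaeffffabffdedcfa')
  16 → (8, 'ffabffdedcfa')
  17 → (12, 'ffdedcfa')
  18 → (7, 'fffabffdedcfa')
  19 → (6, 'ffffabffdedcfa')

SA = [19, 10, 4, 3, 11, 17, 16, 14, 1, 15, 5, 18, 9, 2, 13, 0, 8, 12, 7, 6]
rank  pair      lcp
   1  s[19:],s[10:]  1  'a'
   2  s[10:],s[4:]  1  'a'
   3  s[4:],s[3:]  0  ''
   4  s[3:],s[11:]  1  'b'
   5  s[11:],s[17:]  0  ''
   6  s[17:],s[16:]  0  ''
   7  s[16:],s[14:]  1  'd'
   8  s[14:],s[1:]  1  'd'
   9  s[1:],s[15:]  0  ''
  10  s[15:],s[5:]  1  'e'
  11  s[5:],s[18:]  0  ''
  12  s[18:],s[9:]  2  'fa'
  13  s[9:],s[2:]  1  'f'
  14  s[2:],s[13:]  1  'f'
  15  s[13:],s[0:]  2  'fd'
  16  s[0:],s[8:]  1  'f'
  17  s[8:],s[12:]  2  'ff'
  18  s[12:],s[7:]  2  'ff'
  19  s[7:],s[6:]  3  'fff'

[0, 1, 1, 0, 1, 0, 0, 1, 1, 0, 1, 0, 2, 1, 1, 2, 1, 2, 2, 3]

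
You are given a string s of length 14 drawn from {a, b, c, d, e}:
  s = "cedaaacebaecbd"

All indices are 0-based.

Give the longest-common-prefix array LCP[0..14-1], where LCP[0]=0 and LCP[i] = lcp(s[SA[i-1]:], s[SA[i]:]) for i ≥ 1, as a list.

[0, 2, 1, 1, 0, 1, 0, 1, 2, 0, 1, 0, 1, 1]

rank→(start, suffix):
  0 → (3, 'aaacebaecbd')
  1 → (4, 'aacebaecbd')
  2 → (5, 'acebaecbd')
  3 → (9, 'aecbd')
  4 → (8, 'baecbd')
  5 → (12, 'bd')
  6 → (11, 'cbd')
  7 → (6, 'cebaecbd')
  8 → (0, 'cedaaacebaecbd')
  9 → (13, 'd')
  10 → (2, 'daaacebaecbd')
  11 → (7, 'ebaecbd')
  12 → (10, 'ecbd')
  13 → (1, 'edaaacebaecbd')

SA = [3, 4, 5, 9, 8, 12, 11, 6, 0, 13, 2, 7, 10, 1]
rank  pair      lcp
   1  s[3:],s[4:]  2  'aa'
   2  s[4:],s[5:]  1  'a'
   3  s[5:],s[9:]  1  'a'
   4  s[9:],s[8:]  0  ''
   5  s[8:],s[12:]  1  'b'
   6  s[12:],s[11:]  0  ''
   7  s[11:],s[6:]  1  'c'
   8  s[6:],s[0:]  2  'ce'
   9  s[0:],s[13:]  0  ''
  10  s[13:],s[2:]  1  'd'
  11  s[2:],s[7:]  0  ''
  12  s[7:],s[10:]  1  'e'
  13  s[10:],s[1:]  1  'e'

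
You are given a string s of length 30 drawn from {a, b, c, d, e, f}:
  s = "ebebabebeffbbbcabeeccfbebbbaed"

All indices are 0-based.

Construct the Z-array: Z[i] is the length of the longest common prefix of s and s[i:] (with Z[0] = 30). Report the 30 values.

[30, 0, 2, 0, 0, 0, 3, 0, 1, 0, 0, 0, 0, 0, 0, 0, 0, 1, 1, 0, 0, 0, 0, 2, 0, 0, 0, 0, 1, 0]

Z[0]=30
i=1: fresh scan; Z[1]=0
i=2: fresh scan; Z[2]=2 scan→box=[2,4)
i=3: min(r-i=1, Z[1]=0)=0; Z[3]=0
i=4: fresh scan; Z[4]=0
i=5: fresh scan; Z[5]=0
i=6: fresh scan; Z[6]=3 scan→box=[6,9)
i=7: min(r-i=2, Z[1]=0)=0; Z[7]=0
i=8: min(r-i=1, Z[2]=2)=1; Z[8]=1
i=9: fresh scan; Z[9]=0
i=10: fresh scan; Z[10]=0
i=11: fresh scan; Z[11]=0
i=12: fresh scan; Z[12]=0
i=13: fresh scan; Z[13]=0
i=14: fresh scan; Z[14]=0
i=15: fresh scan; Z[15]=0
i=16: fresh scan; Z[16]=0
i=17: fresh scan; Z[17]=1 scan→box=[17,18)
i=18: fresh scan; Z[18]=1 scan→box=[18,19)
i=19: fresh scan; Z[19]=0
i=20: fresh scan; Z[20]=0
i=21: fresh scan; Z[21]=0
i=22: fresh scan; Z[22]=0
i=23: fresh scan; Z[23]=2 scan→box=[23,25)
i=24: min(r-i=1, Z[1]=0)=0; Z[24]=0
i=25: fresh scan; Z[25]=0
i=26: fresh scan; Z[26]=0
i=27: fresh scan; Z[27]=0
i=28: fresh scan; Z[28]=1 scan→box=[28,29)
i=29: fresh scan; Z[29]=0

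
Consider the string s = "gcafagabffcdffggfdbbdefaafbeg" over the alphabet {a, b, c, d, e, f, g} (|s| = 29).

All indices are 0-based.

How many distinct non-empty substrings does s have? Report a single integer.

410

sorted suffixes:
  #0 SA[0]=23  'aafbeg'
  #1 SA[1]=6  'abffcdffggfdbbdefaafbeg'
  #2 SA[2]=2  'afagabffcdffggfdbbdefaafbeg'
  #3 SA[3]=24  'afbeg'
  #4 SA[4]=4  'agabffcdffggfdbbdefaafbeg'
  #5 SA[5]=18  'bbdefaafbeg'
  #6 SA[6]=19  'bdefaafbeg'
  #7 SA[7]=26  'beg'
  #8 SA[8]=7  'bffcdffggfdbbdefaafbeg'
  #9 SA[9]=1  'cafagabffcdffggfdbbdefaafbeg'
  #10 SA[10]=10  'cdffggfdbbdefaafbeg'
  #11 SA[11]=17  'dbbdefaafbeg'
  #12 SA[12]=20  'defaafbeg'
  #13 SA[13]=11  'dffggfdbbdefaafbeg'
  #14 SA[14]=21  'efaafbeg'
  #15 SA[15]=27  'eg'
  #16 SA[16]=22  'faafbeg'
  #17 SA[17]=3  'fagabffcdffggfdbbdefaafbeg'
  #18 SA[18]=25  'fbeg'
  #19 SA[19]=9  'fcdffggfdbbdefaafbeg'
  #20 SA[20]=16  'fdbbdefaafbeg'
  #21 SA[21]=8  'ffcdffggfdbbdefaafbeg'
  #22 SA[22]=12  'ffggfdbbdefaafbeg'
  #23 SA[23]=13  'fggfdbbdefaafbeg'
  #24 SA[24]=28  'g'
  #25 SA[25]=5  'gabffcdffggfdbbdefaafbeg'
  #26 SA[26]=0  'gcafagabffcdffggfdbbdefaafbeg'
  #27 SA[27]=15  'gfdbbdefaafbeg'
  #28 SA[28]=14  'ggfdbbdefaafbeg'

SA = [23, 6, 2, 24, 4, 18, 19, 26, 7, 1, 10, 17, 20, 11, 21, 27, 22, 3, 25, 9, 16, 8, 12, 13, 28, 5, 0, 15, 14]
rank  pair      lcp
   1  s[23:],s[6:]  1  'a'
   2  s[6:],s[2:]  1  'a'
   3  s[2:],s[24:]  2  'af'
   4  s[24:],s[4:]  1  'a'
   5  s[4:],s[18:]  0  ''
   6  s[18:],s[19:]  1  'b'
   7  s[19:],s[26:]  1  'b'
   8  s[26:],s[7:]  1  'b'
   9  s[7:],s[1:]  0  ''
  10  s[1:],s[10:]  1  'c'
  11  s[10:],s[17:]  0  ''
  12  s[17:],s[20:]  1  'd'
  13  s[20:],s[11:]  1  'd'
  14  s[11:],s[21:]  0  ''
  15  s[21:],s[27:]  1  'e'
  16  s[27:],s[22:]  0  ''
  17  s[22:],s[3:]  2  'fa'
  18  s[3:],s[25:]  1  'f'
  19  s[25:],s[9:]  1  'f'
  20  s[9:],s[16:]  1  'f'
  21  s[16:],s[8:]  1  'f'
  22  s[8:],s[12:]  2  'ff'
  23  s[12:],s[13:]  1  'f'
  24  s[13:],s[28:]  0  ''
  25  s[28:],s[5:]  1  'g'
  26  s[5:],s[0:]  1  'g'
  27  s[0:],s[15:]  1  'g'
  28  s[15:],s[14:]  1  'g'

n(n+1)/2 = 29·30/2 = 435
Σ LCP = 0 + 1 + 1 + 2 + 1 + 0 + 1 + 1 + 1 + 0 + 1 + 0 + 1 + 1 + 0 + 1 + 0 + 2 + 1 + 1 + 1 + 1 + 2 + 1 + 0 + 1 + 1 + 1 + 1 = 25
distinct = 435 − 25 = 410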